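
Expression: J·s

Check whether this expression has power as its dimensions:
No

The expression J·s has dimensions [L^2 M T^-1], but power has dimensions [L^2 M T^-3].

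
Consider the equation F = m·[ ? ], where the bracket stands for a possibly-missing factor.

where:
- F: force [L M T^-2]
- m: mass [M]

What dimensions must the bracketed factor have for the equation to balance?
[L T^-2] — acceleration (e.g. a)

F has dimensions [L M T^-2]; m has dimensions [M].
The bracketed factor must supply [L M T^-2] / [M] = [L T^-2].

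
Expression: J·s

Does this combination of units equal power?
No

The expression J·s has dimensions [L^2 M T^-1], but power has dimensions [L^2 M T^-3].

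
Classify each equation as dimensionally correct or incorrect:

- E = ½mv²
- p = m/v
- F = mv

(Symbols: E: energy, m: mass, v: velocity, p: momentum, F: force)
Dimensionally correct: E = ½mv²
Dimensionally incorrect: p = m/v, F = mv
Ordered (correct first, then incorrect): E = ½mv², p = m/v, F = mv

- E = ½mv²: LHS [L^2 M T^-2], RHS [L^2 M T^-2] → correct ✓
- p = m/v: LHS [L M T^-1], RHS [L^-1 M T] → incorrect ✗
- F = mv: LHS [L M T^-2], RHS [L M T^-1] → incorrect ✗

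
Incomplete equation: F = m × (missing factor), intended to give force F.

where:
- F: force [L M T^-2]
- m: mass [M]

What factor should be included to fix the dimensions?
a (acceleration), dimensions [L T^-2]

F has dimensions [L M T^-2] and m has dimensions [M].
The missing factor must have dimensions [L M T^-2] / [M] = [L T^-2], i.e. acceleration (a).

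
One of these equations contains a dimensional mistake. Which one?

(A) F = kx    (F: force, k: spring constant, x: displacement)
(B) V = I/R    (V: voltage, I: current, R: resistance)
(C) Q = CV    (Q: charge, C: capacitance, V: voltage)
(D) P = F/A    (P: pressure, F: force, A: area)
(B) V = I/R

The equation (B) V = I/R is dimensionally incorrect.

LHS (V): [I^-1 L^2 M T^-3]
RHS (I/R): [I^3 L^-2 M^-1 T^3] ✗

The dimensions do not match. The other three equations balance.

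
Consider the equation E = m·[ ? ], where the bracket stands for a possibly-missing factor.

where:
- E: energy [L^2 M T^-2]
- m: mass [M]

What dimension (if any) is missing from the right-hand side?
[L^2 T^-2] — velocity squared (e.g. v²)

E has dimensions [L^2 M T^-2]; m has dimensions [M].
The bracketed factor must supply [L^2 M T^-2] / [M] = [L^2 T^-2].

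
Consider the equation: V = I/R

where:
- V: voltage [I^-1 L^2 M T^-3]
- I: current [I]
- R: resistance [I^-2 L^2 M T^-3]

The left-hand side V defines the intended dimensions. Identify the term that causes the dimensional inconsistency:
The right-hand side term I/R

V has dimensions [I^-1 L^2 M T^-3], but I/R has dimensions [I^3 L^-2 M^-1 T^3], so the term I/R is dimensionally wrong for V.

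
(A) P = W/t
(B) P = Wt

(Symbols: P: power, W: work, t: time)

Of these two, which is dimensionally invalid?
(B)

(A) P = W/t: LHS [L^2 M T^-3], RHS [L^2 M T^-3] ✓
(B) P = Wt: LHS [L^2 M T^-3], RHS [L^2 M T^-1] ✗

Expression (B) P = Wt is dimensionally incorrect.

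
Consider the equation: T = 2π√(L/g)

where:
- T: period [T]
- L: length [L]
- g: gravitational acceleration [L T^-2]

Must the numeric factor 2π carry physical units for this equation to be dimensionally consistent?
No

T has dimensions [T] and √(L/g) already has dimensions [T], so the equation balances without 2π contributing any dimensions. 2π is a pure (dimensionless) number; changing or removing it would not affect dimensional consistency.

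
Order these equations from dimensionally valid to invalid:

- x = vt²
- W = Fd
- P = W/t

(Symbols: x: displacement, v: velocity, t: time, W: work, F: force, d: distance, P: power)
Dimensionally correct: W = Fd, P = W/t
Dimensionally incorrect: x = vt²
Ordered (correct first, then incorrect): W = Fd, P = W/t, x = vt²

- x = vt²: LHS [L], RHS [L T] → incorrect ✗
- W = Fd: LHS [L^2 M T^-2], RHS [L^2 M T^-2] → correct ✓
- P = W/t: LHS [L^2 M T^-3], RHS [L^2 M T^-3] → correct ✓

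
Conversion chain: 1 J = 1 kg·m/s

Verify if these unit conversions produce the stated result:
The chain is incorrect (it contains an error).

Incorrect: Joule is kg·m²/s², not kg·m/s (that is momentum)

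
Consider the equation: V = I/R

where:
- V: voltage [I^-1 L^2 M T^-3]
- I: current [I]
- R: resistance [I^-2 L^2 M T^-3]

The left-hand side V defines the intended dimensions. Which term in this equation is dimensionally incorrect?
The right-hand side term I/R

V has dimensions [I^-1 L^2 M T^-3], but I/R has dimensions [I^3 L^-2 M^-1 T^3], so the term I/R is dimensionally wrong for V.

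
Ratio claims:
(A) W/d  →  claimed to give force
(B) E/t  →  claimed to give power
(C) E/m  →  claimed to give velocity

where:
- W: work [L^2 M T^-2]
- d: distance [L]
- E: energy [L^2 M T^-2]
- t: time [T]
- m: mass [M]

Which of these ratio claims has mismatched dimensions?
(C) E/m does not give velocity

(A) W/d: [L M T^-2] = force [L M T^-2] ✓
(B) E/t: [L^2 M T^-3] = power [L^2 M T^-3] ✓
(C) E/m: [L^2 T^-2] ≠ velocity [L T^-1] ✗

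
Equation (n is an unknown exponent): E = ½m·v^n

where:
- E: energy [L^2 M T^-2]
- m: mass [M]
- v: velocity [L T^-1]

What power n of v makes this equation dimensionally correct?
n = 2

E has dimensions [L^2 M T^-2]; v has dimensions [L T^-1].
The rest of the RHS has dimensions [M], so v^n must supply [L^2 T^-2].
With n = 2: ½m·v^2 has dimensions [L^2 M T^-2], matching the LHS ✓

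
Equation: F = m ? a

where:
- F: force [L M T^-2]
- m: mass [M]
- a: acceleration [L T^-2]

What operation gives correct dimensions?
multiplication (×): F = m × a

F [L M T^-2]; m [M]; a [L T^-2].
m × a → [L M T^-2] ✓
m ÷ a → [L^-1 M T^2] ✗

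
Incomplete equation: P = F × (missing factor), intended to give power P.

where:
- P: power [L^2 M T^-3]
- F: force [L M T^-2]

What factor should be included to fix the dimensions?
v (velocity), dimensions [L T^-1]

P has dimensions [L^2 M T^-3] and F has dimensions [L M T^-2].
The missing factor must have dimensions [L^2 M T^-3] / [L M T^-2] = [L T^-1], i.e. velocity (v).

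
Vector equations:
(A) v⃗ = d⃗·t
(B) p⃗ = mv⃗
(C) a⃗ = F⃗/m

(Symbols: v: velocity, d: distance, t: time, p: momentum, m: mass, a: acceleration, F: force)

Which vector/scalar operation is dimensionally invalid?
(A) v⃗ = d⃗·t

(A) v⃗ = d⃗·t: LHS [L T^-1], RHS [L T] ✗ — velocity is displacement per time; should be d⃗/t
(B) p⃗ = mv⃗: LHS [L M T^-1], RHS [L M T^-1] ✓ — mass (scalar) times velocity (vector)
(C) a⃗ = F⃗/m: LHS [L T^-2], RHS [L T^-2] ✓ — force (vector) divided by mass (scalar)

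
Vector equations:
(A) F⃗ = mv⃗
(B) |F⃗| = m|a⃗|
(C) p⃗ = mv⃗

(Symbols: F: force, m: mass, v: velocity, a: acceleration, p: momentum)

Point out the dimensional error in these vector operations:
(A) F⃗ = mv⃗

(A) F⃗ = mv⃗: LHS [L M T^-2], RHS [L M T^-1] ✗ — mass times velocity is momentum, not force; should be ma⃗
(B) |F⃗| = m|a⃗|: LHS [L M T^-2], RHS [L M T^-2] ✓ — magnitudes of vectors are scalars
(C) p⃗ = mv⃗: LHS [L M T^-1], RHS [L M T^-1] ✓ — mass (scalar) times velocity (vector)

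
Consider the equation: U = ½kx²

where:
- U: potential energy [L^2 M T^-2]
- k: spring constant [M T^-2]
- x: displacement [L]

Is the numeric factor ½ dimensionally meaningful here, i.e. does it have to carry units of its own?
No

U has dimensions [L^2 M T^-2] and kx² already has dimensions [L^2 M T^-2], so the equation balances without ½ contributing any dimensions. ½ is a pure (dimensionless) number; changing or removing it would not affect dimensional consistency.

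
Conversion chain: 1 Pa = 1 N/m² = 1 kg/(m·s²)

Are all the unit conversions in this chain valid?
The chain is correct (no errors).

Correct: Pascal is Newton per square meter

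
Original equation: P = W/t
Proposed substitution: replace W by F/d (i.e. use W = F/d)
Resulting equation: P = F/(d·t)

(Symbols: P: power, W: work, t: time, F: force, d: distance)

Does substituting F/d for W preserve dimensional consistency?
No

[W] = [L^2 M T^-2] and [F/d] = [M T^-2]. These differ, so the substitution replaces a quantity by one of different dimensions and the result P = F/(d·t) has LHS [L^2 M T^-3] vs RHS [M T^-3] — inconsistent.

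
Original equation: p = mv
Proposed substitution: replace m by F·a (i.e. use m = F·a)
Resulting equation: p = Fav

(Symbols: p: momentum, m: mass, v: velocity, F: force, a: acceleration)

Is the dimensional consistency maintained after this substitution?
No

[m] = [M] and [F·a] = [L^2 M T^-4]. These differ, so the substitution replaces a quantity by one of different dimensions and the result p = Fav has LHS [L M T^-1] vs RHS [L^3 M T^-5] — inconsistent.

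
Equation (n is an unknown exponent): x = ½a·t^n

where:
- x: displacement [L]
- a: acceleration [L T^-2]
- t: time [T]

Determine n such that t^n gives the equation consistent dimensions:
n = 2

x has dimensions [L]; t has dimensions [T].
The rest of the RHS has dimensions [L T^-2], so t^n must supply [T^2].
With n = 2: ½a·t^2 has dimensions [L], matching the LHS ✓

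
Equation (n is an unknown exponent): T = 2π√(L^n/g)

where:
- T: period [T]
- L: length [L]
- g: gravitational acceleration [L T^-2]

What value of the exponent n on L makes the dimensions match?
n = 1

T has dimensions [T]; L has dimensions [L].
With n = 1: 2π√(L^1/g) has dimensions [T], matching the LHS ✓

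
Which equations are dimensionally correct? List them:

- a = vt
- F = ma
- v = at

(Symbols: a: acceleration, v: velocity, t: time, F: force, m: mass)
Dimensionally correct: F = ma, v = at
Dimensionally incorrect: a = vt
Ordered (correct first, then incorrect): F = ma, v = at, a = vt

- a = vt: LHS [L T^-2], RHS [L] → incorrect ✗
- F = ma: LHS [L M T^-2], RHS [L M T^-2] → correct ✓
- v = at: LHS [L T^-1], RHS [L T^-1] → correct ✓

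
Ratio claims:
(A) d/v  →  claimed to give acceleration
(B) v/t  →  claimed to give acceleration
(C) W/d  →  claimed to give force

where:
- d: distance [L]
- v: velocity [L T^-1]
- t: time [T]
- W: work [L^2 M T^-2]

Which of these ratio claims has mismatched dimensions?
(A) d/v does not give acceleration

(A) d/v: [T] ≠ acceleration [L T^-2] ✗
(B) v/t: [L T^-2] = acceleration [L T^-2] ✓
(C) W/d: [L M T^-2] = force [L M T^-2] ✓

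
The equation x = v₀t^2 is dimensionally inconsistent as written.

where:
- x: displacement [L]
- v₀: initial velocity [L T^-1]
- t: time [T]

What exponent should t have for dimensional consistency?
The exponent of t should be 1: x = v₀t

The LHS x has dimensions [L]; t has dimensions [T].
As written, the RHS v₀t^2 (exponent 2 on t) has dimensions [L T], which does not match.
With exponent 1, the RHS v₀t has dimensions [L], matching the LHS.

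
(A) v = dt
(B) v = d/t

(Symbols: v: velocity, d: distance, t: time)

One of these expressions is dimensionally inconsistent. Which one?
(A)

(A) v = dt: LHS [L T^-1], RHS [L T] ✗
(B) v = d/t: LHS [L T^-1], RHS [L T^-1] ✓

Expression (A) v = dt is dimensionally incorrect.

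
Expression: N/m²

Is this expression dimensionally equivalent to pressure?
Yes

The expression N/m² has dimensions [L^-1 M T^-2], which is exactly pressure [L^-1 M T^-2].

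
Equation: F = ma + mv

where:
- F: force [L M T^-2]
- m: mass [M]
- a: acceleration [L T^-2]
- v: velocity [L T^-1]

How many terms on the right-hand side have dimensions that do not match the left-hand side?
1

LHS F: [L M T^-2]
- ma: [L M T^-2] ✓
- mv: [L M T^-1] ✗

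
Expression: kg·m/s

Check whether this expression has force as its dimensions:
No

The expression kg·m/s has dimensions [L M T^-1], but force has dimensions [L M T^-2].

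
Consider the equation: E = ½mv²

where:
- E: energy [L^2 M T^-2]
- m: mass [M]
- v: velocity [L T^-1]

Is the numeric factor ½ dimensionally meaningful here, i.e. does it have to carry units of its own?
No

E has dimensions [L^2 M T^-2] and mv² already has dimensions [L^2 M T^-2], so the equation balances without ½ contributing any dimensions. ½ is a pure (dimensionless) number; changing or removing it would not affect dimensional consistency.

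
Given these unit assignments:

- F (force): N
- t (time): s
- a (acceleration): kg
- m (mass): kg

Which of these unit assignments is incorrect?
a

The variable a (acceleration) should have units m/s², not kg.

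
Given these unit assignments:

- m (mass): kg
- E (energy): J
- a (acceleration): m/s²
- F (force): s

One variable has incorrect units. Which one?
F

The variable F (force) should have units N, not s.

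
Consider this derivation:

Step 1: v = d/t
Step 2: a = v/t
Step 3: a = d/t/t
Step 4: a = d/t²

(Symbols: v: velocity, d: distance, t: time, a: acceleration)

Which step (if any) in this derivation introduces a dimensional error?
No step introduces an error — all steps are dimensionally consistent.

Step 1: v = d/t → LHS [L T^-1], RHS [L T^-1] ✓
Step 2: a = v/t → LHS [L T^-2], RHS [L T^-2] ✓
Step 3: a = d/t/t → LHS [L T^-2], RHS [L T^-2] ✓
Step 4: a = d/t² → LHS [L T^-2], RHS [L T^-2] ✓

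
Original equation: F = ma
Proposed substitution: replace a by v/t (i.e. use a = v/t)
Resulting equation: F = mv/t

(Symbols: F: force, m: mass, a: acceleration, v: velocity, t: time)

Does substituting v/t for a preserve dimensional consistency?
Yes

[a] = [L T^-2] and [v/t] = [L T^-2]. These match, so the substitution replaces a quantity by one of the same dimensions and the result F = mv/t has LHS [L M T^-2] vs RHS [L M T^-2] — still consistent.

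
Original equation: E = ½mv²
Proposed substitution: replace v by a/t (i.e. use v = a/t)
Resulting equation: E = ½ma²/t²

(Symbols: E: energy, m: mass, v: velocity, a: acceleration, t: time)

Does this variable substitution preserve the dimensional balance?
No

[v] = [L T^-1] and [a/t] = [L T^-3]. These differ, so the substitution replaces a quantity by one of different dimensions and the result E = ½ma²/t² has LHS [L^2 M T^-2] vs RHS [L^2 M T^-6] — inconsistent.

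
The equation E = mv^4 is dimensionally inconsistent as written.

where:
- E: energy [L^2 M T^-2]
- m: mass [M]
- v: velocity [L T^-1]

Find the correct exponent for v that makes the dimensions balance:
The exponent of v should be 2: E = mv^2

The LHS E has dimensions [L^2 M T^-2]; v has dimensions [L T^-1].
As written, the RHS mv^4 (exponent 4 on v) has dimensions [L^4 M T^-4], which does not match.
With exponent 2, the RHS mv^2 has dimensions [L^2 M T^-2], matching the LHS.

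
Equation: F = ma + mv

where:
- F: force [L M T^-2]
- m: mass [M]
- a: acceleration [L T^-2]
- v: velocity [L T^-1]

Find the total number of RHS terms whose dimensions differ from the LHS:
1

LHS F: [L M T^-2]
- ma: [L M T^-2] ✓
- mv: [L M T^-1] ✗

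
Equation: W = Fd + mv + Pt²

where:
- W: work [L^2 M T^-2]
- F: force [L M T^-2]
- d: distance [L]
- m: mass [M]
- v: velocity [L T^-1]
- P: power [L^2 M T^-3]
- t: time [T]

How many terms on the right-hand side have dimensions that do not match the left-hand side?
2

LHS W: [L^2 M T^-2]
- Fd: [L^2 M T^-2] ✓
- mv: [L M T^-1] ✗
- Pt²: [L^2 M T^-1] ✗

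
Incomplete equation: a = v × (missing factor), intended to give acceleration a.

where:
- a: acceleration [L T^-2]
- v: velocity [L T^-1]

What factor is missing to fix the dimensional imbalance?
1/t (inverse time), dimensions [T^-1]

a has dimensions [L T^-2] and v has dimensions [L T^-1].
The missing factor must have dimensions [L T^-2] / [L T^-1] = [T^-1], i.e. inverse time (1/t).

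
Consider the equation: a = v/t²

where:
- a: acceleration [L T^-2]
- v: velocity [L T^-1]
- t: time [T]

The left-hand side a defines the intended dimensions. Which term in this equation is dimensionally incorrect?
The right-hand side term v/t²

a has dimensions [L T^-2], but v/t² has dimensions [L T^-3], so the term v/t² is dimensionally wrong for a.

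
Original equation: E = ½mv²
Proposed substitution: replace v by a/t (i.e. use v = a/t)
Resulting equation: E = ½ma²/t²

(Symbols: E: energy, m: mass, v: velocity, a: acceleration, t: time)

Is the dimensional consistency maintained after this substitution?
No

[v] = [L T^-1] and [a/t] = [L T^-3]. These differ, so the substitution replaces a quantity by one of different dimensions and the result E = ½ma²/t² has LHS [L^2 M T^-2] vs RHS [L^2 M T^-6] — inconsistent.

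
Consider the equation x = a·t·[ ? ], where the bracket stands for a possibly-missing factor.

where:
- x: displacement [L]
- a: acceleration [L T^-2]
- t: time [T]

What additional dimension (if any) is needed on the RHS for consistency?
[T] — time (e.g. t)

x has dimensions [L]; a·t has dimensions [L T^-1].
The bracketed factor must supply [L] / [L T^-1] = [T].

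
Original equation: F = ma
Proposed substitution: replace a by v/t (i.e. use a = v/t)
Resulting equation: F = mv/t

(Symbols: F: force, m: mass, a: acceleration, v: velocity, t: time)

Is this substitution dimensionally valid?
Yes

[a] = [L T^-2] and [v/t] = [L T^-2]. These match, so the substitution replaces a quantity by one of the same dimensions and the result F = mv/t has LHS [L M T^-2] vs RHS [L M T^-2] — still consistent.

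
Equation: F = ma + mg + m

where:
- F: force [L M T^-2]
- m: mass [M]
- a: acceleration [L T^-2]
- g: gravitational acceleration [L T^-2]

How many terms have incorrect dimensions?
1

LHS F: [L M T^-2]
- ma: [L M T^-2] ✓
- mg: [L M T^-2] ✓
- m: [M] ✗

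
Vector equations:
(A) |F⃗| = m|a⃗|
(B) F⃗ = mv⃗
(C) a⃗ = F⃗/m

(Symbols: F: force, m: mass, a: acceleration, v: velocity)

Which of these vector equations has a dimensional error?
(B) F⃗ = mv⃗

(A) |F⃗| = m|a⃗|: LHS [L M T^-2], RHS [L M T^-2] ✓ — magnitudes of vectors are scalars
(B) F⃗ = mv⃗: LHS [L M T^-2], RHS [L M T^-1] ✗ — mass times velocity is momentum, not force; should be ma⃗
(C) a⃗ = F⃗/m: LHS [L T^-2], RHS [L T^-2] ✓ — force (vector) divided by mass (scalar)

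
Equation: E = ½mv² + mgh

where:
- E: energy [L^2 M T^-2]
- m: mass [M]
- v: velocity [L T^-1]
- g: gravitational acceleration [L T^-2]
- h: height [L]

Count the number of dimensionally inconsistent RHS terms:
0

LHS E: [L^2 M T^-2]
- ½mv²: [L^2 M T^-2] ✓
- mgh: [L^2 M T^-2] ✓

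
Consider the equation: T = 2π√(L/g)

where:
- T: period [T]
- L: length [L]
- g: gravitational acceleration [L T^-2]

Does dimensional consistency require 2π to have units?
No

T has dimensions [T] and √(L/g) already has dimensions [T], so the equation balances without 2π contributing any dimensions. 2π is a pure (dimensionless) number; changing or removing it would not affect dimensional consistency.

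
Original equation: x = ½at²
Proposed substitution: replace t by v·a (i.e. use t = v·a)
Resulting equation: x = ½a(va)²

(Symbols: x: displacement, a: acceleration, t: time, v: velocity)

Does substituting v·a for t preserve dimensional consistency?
No

[t] = [T] and [v·a] = [L^2 T^-3]. These differ, so the substitution replaces a quantity by one of different dimensions and the result x = ½a(va)² has LHS [L] vs RHS [L^5 T^-8] — inconsistent.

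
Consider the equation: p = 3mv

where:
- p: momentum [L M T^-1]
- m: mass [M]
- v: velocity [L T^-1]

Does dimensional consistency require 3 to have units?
No

p has dimensions [L M T^-1] and mv already has dimensions [L M T^-1], so the equation balances without 3 contributing any dimensions. 3 is a pure (dimensionless) number; changing or removing it would not affect dimensional consistency.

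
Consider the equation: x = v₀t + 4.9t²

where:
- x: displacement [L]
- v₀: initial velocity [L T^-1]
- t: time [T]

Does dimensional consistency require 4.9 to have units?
Yes

x has dimensions [L], while t² alone has dimensions [T^2]. For the equation to balance, the factor 4.9 must carry dimensions [L T^-2] — it is a dimensional constant (a numerical value of a physical quantity with its units suppressed), not a pure number.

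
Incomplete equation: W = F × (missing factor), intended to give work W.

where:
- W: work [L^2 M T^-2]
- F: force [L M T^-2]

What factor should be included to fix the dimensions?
d (distance), dimensions [L]

W has dimensions [L^2 M T^-2] and F has dimensions [L M T^-2].
The missing factor must have dimensions [L^2 M T^-2] / [L M T^-2] = [L], i.e. distance (d).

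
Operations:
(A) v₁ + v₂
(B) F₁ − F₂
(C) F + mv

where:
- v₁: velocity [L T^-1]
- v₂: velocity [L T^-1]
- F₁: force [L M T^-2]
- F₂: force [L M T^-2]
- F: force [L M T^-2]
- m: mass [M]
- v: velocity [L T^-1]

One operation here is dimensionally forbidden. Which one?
(C) F + mv

(A) v₁ + v₂: v₁ [L T^-1] and v₂ [L T^-1] — same dimensions ✓
(B) F₁ − F₂: F₁ [L M T^-2] and F₂ [L M T^-2] — same dimensions ✓
(C) F + mv: F [L M T^-2] and mv [L M T^-1] — different dimensions cannot be added/subtracted ✗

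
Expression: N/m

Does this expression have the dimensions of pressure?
No

The expression N/m has dimensions [M T^-2], but pressure has dimensions [L^-1 M T^-2].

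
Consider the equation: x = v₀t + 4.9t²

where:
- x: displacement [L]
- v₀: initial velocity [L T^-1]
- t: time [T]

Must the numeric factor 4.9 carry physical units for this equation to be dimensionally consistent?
Yes

x has dimensions [L], while t² alone has dimensions [T^2]. For the equation to balance, the factor 4.9 must carry dimensions [L T^-2] — it is a dimensional constant (a numerical value of a physical quantity with its units suppressed), not a pure number.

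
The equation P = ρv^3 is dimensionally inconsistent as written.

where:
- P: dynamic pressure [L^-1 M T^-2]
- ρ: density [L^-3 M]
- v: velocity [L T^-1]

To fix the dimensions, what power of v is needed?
The exponent of v should be 2: P = ρv^2

The LHS P has dimensions [L^-1 M T^-2]; v has dimensions [L T^-1].
As written, the RHS ρv^3 (exponent 3 on v) has dimensions [M T^-3], which does not match.
With exponent 2, the RHS ρv^2 has dimensions [L^-1 M T^-2], matching the LHS.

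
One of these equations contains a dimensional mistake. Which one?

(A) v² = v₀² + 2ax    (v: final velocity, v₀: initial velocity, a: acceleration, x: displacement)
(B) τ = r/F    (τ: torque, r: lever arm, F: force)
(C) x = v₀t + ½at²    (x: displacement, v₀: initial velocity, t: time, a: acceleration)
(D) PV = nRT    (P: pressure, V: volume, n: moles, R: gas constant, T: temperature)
(B) τ = r/F

The equation (B) τ = r/F is dimensionally incorrect.

LHS (τ): [L^2 M T^-2]
RHS (r/F): [M^-1 T^2] ✗

The dimensions do not match. The other three equations balance.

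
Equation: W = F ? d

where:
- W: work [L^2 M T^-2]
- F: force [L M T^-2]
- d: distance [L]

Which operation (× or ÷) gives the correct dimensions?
multiplication (×): W = F × d

W [L^2 M T^-2]; F [L M T^-2]; d [L].
F × d → [L^2 M T^-2] ✓
F ÷ d → [M T^-2] ✗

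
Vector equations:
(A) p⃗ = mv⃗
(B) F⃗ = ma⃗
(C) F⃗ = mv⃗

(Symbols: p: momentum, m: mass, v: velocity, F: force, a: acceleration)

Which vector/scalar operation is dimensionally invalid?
(C) F⃗ = mv⃗

(A) p⃗ = mv⃗: LHS [L M T^-1], RHS [L M T^-1] ✓ — mass (scalar) times velocity (vector)
(B) F⃗ = ma⃗: LHS [L M T^-2], RHS [L M T^-2] ✓ — Force and acceleration are vectors, mass is a scalar
(C) F⃗ = mv⃗: LHS [L M T^-2], RHS [L M T^-1] ✗ — mass times velocity is momentum, not force; should be ma⃗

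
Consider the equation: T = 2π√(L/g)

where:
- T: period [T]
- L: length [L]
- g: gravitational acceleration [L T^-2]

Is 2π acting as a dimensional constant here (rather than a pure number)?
No

T has dimensions [T] and √(L/g) already has dimensions [T], so the equation balances without 2π contributing any dimensions. 2π is a pure (dimensionless) number; changing or removing it would not affect dimensional consistency.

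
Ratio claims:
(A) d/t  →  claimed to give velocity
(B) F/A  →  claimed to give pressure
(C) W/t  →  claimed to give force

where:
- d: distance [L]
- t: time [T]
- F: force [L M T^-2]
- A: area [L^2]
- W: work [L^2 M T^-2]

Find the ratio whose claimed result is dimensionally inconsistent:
(C) W/t does not give force

(A) d/t: [L T^-1] = velocity [L T^-1] ✓
(B) F/A: [L^-1 M T^-2] = pressure [L^-1 M T^-2] ✓
(C) W/t: [L^2 M T^-3] ≠ force [L M T^-2] ✗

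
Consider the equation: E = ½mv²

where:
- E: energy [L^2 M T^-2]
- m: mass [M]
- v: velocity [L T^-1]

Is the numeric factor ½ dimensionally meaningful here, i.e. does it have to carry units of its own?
No

E has dimensions [L^2 M T^-2] and mv² already has dimensions [L^2 M T^-2], so the equation balances without ½ contributing any dimensions. ½ is a pure (dimensionless) number; changing or removing it would not affect dimensional consistency.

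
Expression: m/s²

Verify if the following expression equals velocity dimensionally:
No

The expression m/s² has dimensions [L T^-2], but velocity has dimensions [L T^-1].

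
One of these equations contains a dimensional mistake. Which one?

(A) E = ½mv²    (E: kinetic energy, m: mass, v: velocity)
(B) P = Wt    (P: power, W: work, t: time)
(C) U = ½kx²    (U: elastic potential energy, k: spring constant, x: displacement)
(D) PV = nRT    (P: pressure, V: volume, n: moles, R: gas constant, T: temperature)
(B) P = Wt

The equation (B) P = Wt is dimensionally incorrect.

LHS (P): [L^2 M T^-3]
RHS (Wt): [L^2 M T^-1] ✗

The dimensions do not match. The other three equations balance.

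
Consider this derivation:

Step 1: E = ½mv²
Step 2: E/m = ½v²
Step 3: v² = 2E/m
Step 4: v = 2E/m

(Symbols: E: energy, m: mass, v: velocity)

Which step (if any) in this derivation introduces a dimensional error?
Step 4

Step 1: E = ½mv² → LHS [L^2 M T^-2], RHS [L^2 M T^-2] ✓
Step 2: E/m = ½v² → LHS [L^2 T^-2], RHS [L^2 T^-2] ✓
Step 3: v² = 2E/m → LHS [L^2 T^-2], RHS [L^2 T^-2] ✓
Step 4: v = 2E/m → LHS [L T^-1], RHS [L^2 T^-2] ✗

The first dimensional inconsistency appears in step 4: v = 2E/m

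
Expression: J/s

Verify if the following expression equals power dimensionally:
Yes

The expression J/s has dimensions [L^2 M T^-3], which is exactly power [L^2 M T^-3].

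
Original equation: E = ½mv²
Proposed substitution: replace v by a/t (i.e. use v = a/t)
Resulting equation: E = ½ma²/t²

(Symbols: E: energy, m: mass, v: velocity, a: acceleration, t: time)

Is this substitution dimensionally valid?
No

[v] = [L T^-1] and [a/t] = [L T^-3]. These differ, so the substitution replaces a quantity by one of different dimensions and the result E = ½ma²/t² has LHS [L^2 M T^-2] vs RHS [L^2 M T^-6] — inconsistent.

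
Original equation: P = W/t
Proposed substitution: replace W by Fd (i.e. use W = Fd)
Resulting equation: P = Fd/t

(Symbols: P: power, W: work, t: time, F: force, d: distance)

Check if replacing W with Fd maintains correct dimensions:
Yes

[W] = [L^2 M T^-2] and [Fd] = [L^2 M T^-2]. These match, so the substitution replaces a quantity by one of the same dimensions and the result P = Fd/t has LHS [L^2 M T^-3] vs RHS [L^2 M T^-3] — still consistent.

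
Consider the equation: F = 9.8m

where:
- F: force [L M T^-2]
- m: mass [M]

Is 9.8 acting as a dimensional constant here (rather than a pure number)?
Yes

F has dimensions [L M T^-2], while m alone has dimensions [M]. For the equation to balance, the factor 9.8 must carry dimensions [L T^-2] — it is a dimensional constant (a numerical value of a physical quantity with its units suppressed), not a pure number.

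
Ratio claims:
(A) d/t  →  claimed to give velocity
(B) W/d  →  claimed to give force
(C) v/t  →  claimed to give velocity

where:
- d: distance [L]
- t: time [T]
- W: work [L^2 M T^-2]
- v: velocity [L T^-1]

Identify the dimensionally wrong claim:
(C) v/t does not give velocity

(A) d/t: [L T^-1] = velocity [L T^-1] ✓
(B) W/d: [L M T^-2] = force [L M T^-2] ✓
(C) v/t: [L T^-2] ≠ velocity [L T^-1] ✗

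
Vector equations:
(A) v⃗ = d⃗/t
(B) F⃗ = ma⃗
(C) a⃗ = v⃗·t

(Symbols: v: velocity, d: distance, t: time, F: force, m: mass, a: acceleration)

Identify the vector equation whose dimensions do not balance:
(C) a⃗ = v⃗·t

(A) v⃗ = d⃗/t: LHS [L T^-1], RHS [L T^-1] ✓ — displacement (vector) divided by time (scalar)
(B) F⃗ = ma⃗: LHS [L M T^-2], RHS [L M T^-2] ✓ — Force and acceleration are vectors, mass is a scalar
(C) a⃗ = v⃗·t: LHS [L T^-2], RHS [L] ✗ — acceleration is velocity per time; should be v⃗/t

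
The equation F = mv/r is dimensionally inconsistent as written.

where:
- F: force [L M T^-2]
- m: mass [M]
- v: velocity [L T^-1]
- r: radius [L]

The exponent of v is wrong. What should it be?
The exponent of v should be 2: F = mv^2/r

The LHS F has dimensions [L M T^-2]; v has dimensions [L T^-1].
As written, the RHS mv/r (exponent 1 on v) has dimensions [M T^-1], which does not match.
With exponent 2, the RHS mv^2/r has dimensions [L M T^-2], matching the LHS.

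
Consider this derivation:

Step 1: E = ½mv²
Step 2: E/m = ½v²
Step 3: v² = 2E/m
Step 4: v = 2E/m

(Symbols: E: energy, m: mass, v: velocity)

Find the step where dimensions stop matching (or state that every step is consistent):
Step 4

Step 1: E = ½mv² → LHS [L^2 M T^-2], RHS [L^2 M T^-2] ✓
Step 2: E/m = ½v² → LHS [L^2 T^-2], RHS [L^2 T^-2] ✓
Step 3: v² = 2E/m → LHS [L^2 T^-2], RHS [L^2 T^-2] ✓
Step 4: v = 2E/m → LHS [L T^-1], RHS [L^2 T^-2] ✗

The first dimensional inconsistency appears in step 4: v = 2E/m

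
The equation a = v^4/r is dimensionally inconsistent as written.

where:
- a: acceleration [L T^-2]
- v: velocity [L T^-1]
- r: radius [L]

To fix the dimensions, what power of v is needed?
The exponent of v should be 2: a = v^2/r

The LHS a has dimensions [L T^-2]; v has dimensions [L T^-1].
As written, the RHS v^4/r (exponent 4 on v) has dimensions [L^3 T^-4], which does not match.
With exponent 2, the RHS v^2/r has dimensions [L T^-2], matching the LHS.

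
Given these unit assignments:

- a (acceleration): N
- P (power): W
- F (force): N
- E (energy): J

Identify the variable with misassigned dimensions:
a

The variable a (acceleration) should have units m/s², not N.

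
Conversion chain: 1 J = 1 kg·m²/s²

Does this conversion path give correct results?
The chain is correct (no errors).

Correct: Joule is defined as kg·m²/s²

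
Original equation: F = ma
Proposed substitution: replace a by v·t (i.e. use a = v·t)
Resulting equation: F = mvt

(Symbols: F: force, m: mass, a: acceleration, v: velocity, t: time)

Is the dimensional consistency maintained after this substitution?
No

[a] = [L T^-2] and [v·t] = [L]. These differ, so the substitution replaces a quantity by one of different dimensions and the result F = mvt has LHS [L M T^-2] vs RHS [L M] — inconsistent.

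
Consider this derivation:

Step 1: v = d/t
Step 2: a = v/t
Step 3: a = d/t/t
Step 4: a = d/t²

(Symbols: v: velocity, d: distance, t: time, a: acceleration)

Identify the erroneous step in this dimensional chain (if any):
No step introduces an error — all steps are dimensionally consistent.

Step 1: v = d/t → LHS [L T^-1], RHS [L T^-1] ✓
Step 2: a = v/t → LHS [L T^-2], RHS [L T^-2] ✓
Step 3: a = d/t/t → LHS [L T^-2], RHS [L T^-2] ✓
Step 4: a = d/t² → LHS [L T^-2], RHS [L T^-2] ✓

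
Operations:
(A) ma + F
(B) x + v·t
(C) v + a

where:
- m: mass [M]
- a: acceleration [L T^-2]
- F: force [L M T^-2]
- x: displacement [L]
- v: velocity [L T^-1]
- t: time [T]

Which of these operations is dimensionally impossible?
(C) v + a

(A) ma + F: ma [L M T^-2] and F [L M T^-2] — same dimensions ✓
(B) x + v·t: x [L] and v·t [L] — same dimensions ✓
(C) v + a: v [L T^-1] and a [L T^-2] — different dimensions cannot be added/subtracted ✗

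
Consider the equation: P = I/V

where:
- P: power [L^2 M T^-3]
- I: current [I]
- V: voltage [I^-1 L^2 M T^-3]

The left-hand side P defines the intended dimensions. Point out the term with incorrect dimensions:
The right-hand side term I/V

P has dimensions [L^2 M T^-3], but I/V has dimensions [I^2 L^-2 M^-1 T^3], so the term I/V is dimensionally wrong for P.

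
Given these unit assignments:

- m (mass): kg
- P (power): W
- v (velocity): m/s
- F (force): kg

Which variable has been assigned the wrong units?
F

The variable F (force) should have units N, not kg.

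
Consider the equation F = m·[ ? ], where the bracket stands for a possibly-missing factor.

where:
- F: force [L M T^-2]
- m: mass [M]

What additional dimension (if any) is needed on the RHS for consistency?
[L T^-2] — acceleration (e.g. a)

F has dimensions [L M T^-2]; m has dimensions [M].
The bracketed factor must supply [L M T^-2] / [M] = [L T^-2].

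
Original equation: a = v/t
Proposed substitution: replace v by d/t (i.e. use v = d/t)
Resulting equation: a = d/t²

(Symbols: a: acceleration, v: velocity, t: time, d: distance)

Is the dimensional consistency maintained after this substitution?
Yes

[v] = [L T^-1] and [d/t] = [L T^-1]. These match, so the substitution replaces a quantity by one of the same dimensions and the result a = d/t² has LHS [L T^-2] vs RHS [L T^-2] — still consistent.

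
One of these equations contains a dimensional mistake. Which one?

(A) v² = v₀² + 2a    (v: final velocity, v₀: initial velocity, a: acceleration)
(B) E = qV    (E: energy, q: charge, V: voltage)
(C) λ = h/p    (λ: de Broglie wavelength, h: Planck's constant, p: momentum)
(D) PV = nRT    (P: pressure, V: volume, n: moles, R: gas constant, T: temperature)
(A) v² = v₀² + 2a

The equation (A) v² = v₀² + 2a is dimensionally incorrect.

LHS (v²): [L^2 T^-2]
RHS terms:
  - v₀²: [L^2 T^-2] ✓
  - 2a: [L T^-2] ✗ (does not match LHS)

The dimensions do not match. The other three equations balance.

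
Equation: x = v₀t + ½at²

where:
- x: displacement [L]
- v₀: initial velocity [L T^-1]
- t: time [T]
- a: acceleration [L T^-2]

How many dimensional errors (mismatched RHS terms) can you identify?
0

LHS x: [L]
- v₀t: [L] ✓
- ½at²: [L] ✓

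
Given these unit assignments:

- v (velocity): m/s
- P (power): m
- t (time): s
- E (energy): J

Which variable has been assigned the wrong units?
P

The variable P (power) should have units W, not m.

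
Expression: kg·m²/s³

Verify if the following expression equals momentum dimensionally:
No

The expression kg·m²/s³ has dimensions [L^2 M T^-3], but momentum has dimensions [L M T^-1].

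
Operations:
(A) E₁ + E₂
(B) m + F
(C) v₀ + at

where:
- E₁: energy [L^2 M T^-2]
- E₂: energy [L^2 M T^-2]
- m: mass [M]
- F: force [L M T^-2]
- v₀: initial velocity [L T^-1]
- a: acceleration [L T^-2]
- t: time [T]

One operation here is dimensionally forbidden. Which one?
(B) m + F

(A) E₁ + E₂: E₁ [L^2 M T^-2] and E₂ [L^2 M T^-2] — same dimensions ✓
(B) m + F: m [M] and F [L M T^-2] — different dimensions cannot be added/subtracted ✗
(C) v₀ + at: v₀ [L T^-1] and at [L T^-1] — same dimensions ✓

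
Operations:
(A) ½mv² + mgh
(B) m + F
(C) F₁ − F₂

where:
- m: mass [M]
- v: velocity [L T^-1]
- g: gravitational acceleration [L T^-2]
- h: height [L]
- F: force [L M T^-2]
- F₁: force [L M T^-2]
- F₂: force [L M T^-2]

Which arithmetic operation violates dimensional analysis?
(B) m + F

(A) ½mv² + mgh: ½mv² [L^2 M T^-2] and mgh [L^2 M T^-2] — same dimensions ✓
(B) m + F: m [M] and F [L M T^-2] — different dimensions cannot be added/subtracted ✗
(C) F₁ − F₂: F₁ [L M T^-2] and F₂ [L M T^-2] — same dimensions ✓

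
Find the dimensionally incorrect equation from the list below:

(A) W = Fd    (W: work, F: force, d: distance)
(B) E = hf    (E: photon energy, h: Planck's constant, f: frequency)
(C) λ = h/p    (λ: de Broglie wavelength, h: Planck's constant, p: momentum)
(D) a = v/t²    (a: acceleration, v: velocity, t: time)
(D) a = v/t²

The equation (D) a = v/t² is dimensionally incorrect.

LHS (a): [L T^-2]
RHS (v/t²): [L T^-3] ✗

The dimensions do not match. The other three equations balance.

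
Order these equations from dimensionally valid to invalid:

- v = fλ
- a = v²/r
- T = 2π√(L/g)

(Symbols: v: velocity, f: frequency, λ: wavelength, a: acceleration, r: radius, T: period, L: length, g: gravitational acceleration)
Dimensionally correct: v = fλ, a = v²/r, T = 2π√(L/g)
Dimensionally incorrect: none
Ordered (correct first, then incorrect): v = fλ, a = v²/r, T = 2π√(L/g)

- v = fλ: LHS [L T^-1], RHS [L T^-1] → correct ✓
- a = v²/r: LHS [L T^-2], RHS [L T^-2] → correct ✓
- T = 2π√(L/g): LHS [T], RHS [T] → correct ✓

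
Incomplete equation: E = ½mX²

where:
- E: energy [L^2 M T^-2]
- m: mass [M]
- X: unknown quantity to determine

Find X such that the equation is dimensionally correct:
X = v (velocity), dimensions [L T^-1]

E has dimensions [L^2 M T^-2]; the rest of the RHS (½m) has dimensions [M].
So X² must have dimensions [L^2 T^-2], i.e. X has dimensions [L T^-1] — X = v (velocity).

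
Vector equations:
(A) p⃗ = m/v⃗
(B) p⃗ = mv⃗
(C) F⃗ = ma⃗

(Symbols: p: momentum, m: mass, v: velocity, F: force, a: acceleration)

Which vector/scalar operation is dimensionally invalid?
(A) p⃗ = m/v⃗

(A) p⃗ = m/v⃗: LHS [L M T^-1], RHS [L^-1 M T] ✗ — momentum is mass times velocity; should be mv⃗ (and division by a vector is undefined)
(B) p⃗ = mv⃗: LHS [L M T^-1], RHS [L M T^-1] ✓ — mass (scalar) times velocity (vector)
(C) F⃗ = ma⃗: LHS [L M T^-2], RHS [L M T^-2] ✓ — Force and acceleration are vectors, mass is a scalar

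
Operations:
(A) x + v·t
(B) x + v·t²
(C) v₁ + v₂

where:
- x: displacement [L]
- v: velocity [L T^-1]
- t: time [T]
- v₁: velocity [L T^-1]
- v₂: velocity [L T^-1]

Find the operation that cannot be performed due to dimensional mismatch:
(B) x + v·t²

(A) x + v·t: x [L] and v·t [L] — same dimensions ✓
(B) x + v·t²: x [L] and v·t² [L T] — different dimensions cannot be added/subtracted ✗
(C) v₁ + v₂: v₁ [L T^-1] and v₂ [L T^-1] — same dimensions ✓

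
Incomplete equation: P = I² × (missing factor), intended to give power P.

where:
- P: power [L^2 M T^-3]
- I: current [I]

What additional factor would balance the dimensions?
R (resistance), dimensions [I^-2 L^2 M T^-3]

P has dimensions [L^2 M T^-3] and I² has dimensions [I^2].
The missing factor must have dimensions [L^2 M T^-3] / [I^2] = [I^-2 L^2 M T^-3], i.e. resistance (R).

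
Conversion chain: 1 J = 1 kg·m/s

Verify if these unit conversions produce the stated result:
The chain is incorrect (it contains an error).

Incorrect: Joule is kg·m²/s², not kg·m/s (that is momentum)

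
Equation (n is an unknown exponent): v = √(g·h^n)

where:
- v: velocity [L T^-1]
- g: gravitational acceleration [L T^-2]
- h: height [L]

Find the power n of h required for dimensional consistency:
n = 1

v has dimensions [L T^-1]; h has dimensions [L].
With n = 1: √(g·h^1) has dimensions [L T^-1], matching the LHS ✓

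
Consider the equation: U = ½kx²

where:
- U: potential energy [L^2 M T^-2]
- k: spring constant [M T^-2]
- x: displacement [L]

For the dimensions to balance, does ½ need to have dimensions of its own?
No

U has dimensions [L^2 M T^-2] and kx² already has dimensions [L^2 M T^-2], so the equation balances without ½ contributing any dimensions. ½ is a pure (dimensionless) number; changing or removing it would not affect dimensional consistency.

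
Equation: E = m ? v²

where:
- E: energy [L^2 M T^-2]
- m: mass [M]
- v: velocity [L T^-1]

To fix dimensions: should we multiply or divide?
multiplication (×): E = m × v²

E [L^2 M T^-2]; m [M]; v² [L^2 T^-2].
m × v² → [L^2 M T^-2] ✓
m ÷ v² → [L^-2 M T^2] ✗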